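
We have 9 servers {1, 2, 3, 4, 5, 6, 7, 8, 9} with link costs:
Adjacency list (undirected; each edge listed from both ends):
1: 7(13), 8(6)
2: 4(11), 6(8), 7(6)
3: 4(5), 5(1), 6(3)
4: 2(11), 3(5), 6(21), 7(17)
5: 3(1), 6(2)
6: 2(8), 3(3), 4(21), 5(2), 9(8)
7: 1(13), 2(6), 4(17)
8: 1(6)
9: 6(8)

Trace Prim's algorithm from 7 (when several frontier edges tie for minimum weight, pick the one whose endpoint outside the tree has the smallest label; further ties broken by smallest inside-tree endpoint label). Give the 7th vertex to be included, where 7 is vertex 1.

Prim's algorithm from 7:
Step 1: frontier [2-7 6, 1-7 13, 4-7 17] → take 2-7 (6); add 2.
Step 2: frontier [2-6 8, 2-4 11, 1-7 13, 4-7 17] → take 2-6 (8); add 6.
Step 3: frontier [2-4 11, 5-6 2, 3-6 3, 6-9 8, 4-6 21, 1-7 13, 4-7 17] → take 5-6 (2); add 5.
Step 4: frontier [2-4 11, 3-5 1, 3-6 3, 6-9 8, 4-6 21, 1-7 13, 4-7 17] → take 3-5 (1); add 3.
Step 5: frontier [2-4 11, 3-4 5, 6-9 8, 4-6 21, 1-7 13, 4-7 17] → take 3-4 (5); add 4.
Step 6: frontier [6-9 8, 1-7 13] → take 6-9 (8); add 9.
Step 7: frontier [1-7 13] → take 1-7 (13); add 1.
Step 8: frontier [1-8 6] → take 1-8 (6); add 8.
Vertex order: 7, 2, 6, 5, 3, 4, 9, 1, 8. The 7th vertex is 9.

9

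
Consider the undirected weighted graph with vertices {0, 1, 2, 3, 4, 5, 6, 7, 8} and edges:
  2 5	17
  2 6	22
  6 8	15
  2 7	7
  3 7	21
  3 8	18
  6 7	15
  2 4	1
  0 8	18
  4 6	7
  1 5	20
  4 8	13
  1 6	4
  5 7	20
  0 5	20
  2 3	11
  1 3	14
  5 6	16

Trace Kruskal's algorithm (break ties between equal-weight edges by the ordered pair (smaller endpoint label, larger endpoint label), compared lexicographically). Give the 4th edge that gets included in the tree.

4-6

Sort edges by weight, then run Kruskal:
2 4 (1): add — endpoints in different components.
1 6 (4): add — endpoints in different components.
2 7 (7): add — endpoints in different components.
4 6 (7): add — endpoints in different components.
2 3 (11): add — endpoints in different components.
4 8 (13): add — endpoints in different components.
1 3 (14): skip — 1 and 3 already connected.
6 7 (15): skip — 6 and 7 already connected.
6 8 (15): skip — 6 and 8 already connected.
5 6 (16): add — endpoints in different components.
2 5 (17): skip — 2 and 5 already connected.
0 8 (18): add — endpoints in different components.
The 4th edge added is 4 6.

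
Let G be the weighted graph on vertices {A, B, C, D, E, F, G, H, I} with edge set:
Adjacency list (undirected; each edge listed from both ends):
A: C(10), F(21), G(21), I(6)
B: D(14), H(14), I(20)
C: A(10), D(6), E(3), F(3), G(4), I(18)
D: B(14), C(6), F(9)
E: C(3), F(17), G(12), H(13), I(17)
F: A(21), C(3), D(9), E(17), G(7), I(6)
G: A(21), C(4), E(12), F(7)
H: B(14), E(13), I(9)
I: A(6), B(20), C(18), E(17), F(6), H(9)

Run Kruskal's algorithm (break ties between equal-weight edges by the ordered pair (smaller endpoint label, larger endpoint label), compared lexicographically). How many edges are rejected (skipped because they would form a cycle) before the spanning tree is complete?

Kruskal's algorithm — process edges by increasing weight (ties by edge label):
C-E (3): add — endpoints in different components.
C-F (3): add — endpoints in different components.
C-G (4): add — endpoints in different components.
A-I (6): add — endpoints in different components.
C-D (6): add — endpoints in different components.
F-I (6): add — endpoints in different components.
F-G (7): skip — F and G already connected.
D-F (9): skip — D and F already connected.
H-I (9): add — endpoints in different components.
A-C (10): skip — A and C already connected.
E-G (12): skip — E and G already connected.
E-H (13): skip — E and H already connected.
B-D (14): add — endpoints in different components.
Edges rejected before the tree was complete: 5.

5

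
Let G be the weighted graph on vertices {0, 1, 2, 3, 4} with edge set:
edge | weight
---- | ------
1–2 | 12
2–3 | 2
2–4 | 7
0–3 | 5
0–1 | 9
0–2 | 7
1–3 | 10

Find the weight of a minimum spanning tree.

Grow the tree from 3 using Prim:
Step 1: cheapest edge leaving the tree is 2–3 (2); add 2.
Step 2: cheapest edge leaving the tree is 0–3 (5); add 0.
Step 3: cheapest edge leaving the tree is 2–4 (7); add 4.
Step 4: cheapest edge leaving the tree is 0–1 (9); add 1.
MST edges: 2–3, 0–3, 2–4, 0–1; total weight 2+5+7+9 = 23.

23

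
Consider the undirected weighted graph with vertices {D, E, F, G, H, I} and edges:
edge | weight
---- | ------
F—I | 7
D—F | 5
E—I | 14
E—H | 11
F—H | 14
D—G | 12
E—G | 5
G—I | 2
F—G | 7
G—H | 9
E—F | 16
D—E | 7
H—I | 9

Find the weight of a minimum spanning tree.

Kruskal: consider edges lightest-first.
G—I (2): add. Components now {D} {E} {F} {G,I} {H}
D—F (5): add. Components now {D,F} {E} {G,I} {H}
E—G (5): add. Components now {D,F} {E,G,I} {H}
D—E (7): add. Components now {D,E,F,G,I} {H}
F—G (7): skip — F and G already connected.
F—I (7): skip — F and I already connected.
G—H (9): add. Components now {D,E,F,G,H,I}
MST edges: G—I, D—F, E—G, D—E, G—H; total weight 2+5+5+7+9 = 28.

28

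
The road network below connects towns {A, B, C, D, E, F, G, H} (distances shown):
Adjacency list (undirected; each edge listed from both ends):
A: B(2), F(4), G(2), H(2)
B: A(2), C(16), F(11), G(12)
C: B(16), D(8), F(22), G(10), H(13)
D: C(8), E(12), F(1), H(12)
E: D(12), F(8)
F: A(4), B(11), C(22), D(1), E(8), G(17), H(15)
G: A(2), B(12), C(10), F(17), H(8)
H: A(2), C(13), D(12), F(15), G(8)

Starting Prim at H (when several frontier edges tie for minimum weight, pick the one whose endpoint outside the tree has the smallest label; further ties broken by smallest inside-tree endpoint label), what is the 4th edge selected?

A-F

Grow the tree from H using Prim:
Step 1: cheapest edge leaving the tree is A-H (2); add A.
Step 2: cheapest edge leaving the tree is A-B (2); add B.
Step 3: cheapest edge leaving the tree is A-G (2); add G.
Step 4: cheapest edge leaving the tree is A-F (4); add F.
Step 5: cheapest edge leaving the tree is D-F (1); add D.
Step 6: cheapest edge leaving the tree is C-D (8); add C.
Step 7: cheapest edge leaving the tree is E-F (8); add E.
The 4th edge added is A-F.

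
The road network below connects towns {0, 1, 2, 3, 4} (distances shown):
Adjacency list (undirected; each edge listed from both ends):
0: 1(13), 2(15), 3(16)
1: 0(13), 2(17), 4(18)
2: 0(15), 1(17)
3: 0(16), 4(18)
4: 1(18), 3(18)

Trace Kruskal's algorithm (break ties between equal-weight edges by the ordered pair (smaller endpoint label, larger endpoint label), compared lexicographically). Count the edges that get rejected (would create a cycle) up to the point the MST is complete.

Kruskal: consider edges lightest-first.
0 1 (13): add. Components now {0,1} {2} {3} {4}
0 2 (15): add. Components now {0,1,2} {3} {4}
0 3 (16): add. Components now {0,1,2,3} {4}
1 2 (17): skip — 1 and 2 already connected.
1 4 (18): add. Components now {0,1,2,3,4}
Edges rejected before the tree was complete: 1.

1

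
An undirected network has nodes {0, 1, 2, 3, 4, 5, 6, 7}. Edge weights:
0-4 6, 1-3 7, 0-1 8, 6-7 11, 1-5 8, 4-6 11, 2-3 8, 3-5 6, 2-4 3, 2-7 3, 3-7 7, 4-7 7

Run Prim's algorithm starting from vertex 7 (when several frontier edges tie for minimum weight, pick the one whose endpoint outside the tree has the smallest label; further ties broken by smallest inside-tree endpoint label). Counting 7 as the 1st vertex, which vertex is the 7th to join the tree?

1

Grow the tree from 7 using Prim:
Step 1: frontier [2-7 3, 3-7 7, 4-7 7, 6-7 11] → take 2-7 (3); add 2.
Step 2: frontier [2-4 3, 2-3 8, 3-7 7, 4-7 7, 6-7 11] → take 2-4 (3); add 4.
Step 3: frontier [2-3 8, 0-4 6, 4-6 11, 3-7 7, 6-7 11] → take 0-4 (6); add 0.
Step 4: frontier [0-1 8, 2-3 8, 4-6 11, 3-7 7, 6-7 11] → take 3-7 (7); add 3.
Step 5: frontier [0-1 8, 3-5 6, 1-3 7, 4-6 11, 6-7 11] → take 3-5 (6); add 5.
Step 6: frontier [0-1 8, 1-3 7, 4-6 11, 1-5 8, 6-7 11] → take 1-3 (7); add 1.
Step 7: frontier [4-6 11, 6-7 11] → take 4-6 (11); add 6.
Vertex order: 7, 2, 4, 0, 3, 5, 1, 6. The 7th vertex is 1.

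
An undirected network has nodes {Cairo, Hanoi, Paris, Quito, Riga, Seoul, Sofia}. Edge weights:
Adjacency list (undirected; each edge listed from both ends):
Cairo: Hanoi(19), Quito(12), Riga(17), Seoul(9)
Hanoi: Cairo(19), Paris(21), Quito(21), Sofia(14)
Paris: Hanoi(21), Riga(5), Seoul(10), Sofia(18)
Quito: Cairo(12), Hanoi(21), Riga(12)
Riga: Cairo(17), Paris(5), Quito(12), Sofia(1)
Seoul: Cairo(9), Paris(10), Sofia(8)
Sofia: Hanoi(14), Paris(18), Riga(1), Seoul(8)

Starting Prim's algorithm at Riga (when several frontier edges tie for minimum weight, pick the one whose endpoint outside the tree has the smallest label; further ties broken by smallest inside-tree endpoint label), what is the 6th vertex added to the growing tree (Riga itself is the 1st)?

Quito

Grow the tree from Riga using Prim:
Step 1: cheapest edge leaving the tree is Riga–Sofia (1); add Sofia.
Step 2: cheapest edge leaving the tree is Paris–Riga (5); add Paris.
Step 3: cheapest edge leaving the tree is Seoul–Sofia (8); add Seoul.
Step 4: cheapest edge leaving the tree is Cairo–Seoul (9); add Cairo.
Step 5: cheapest edge leaving the tree is Cairo–Quito (12); add Quito.
Step 6: cheapest edge leaving the tree is Hanoi–Sofia (14); add Hanoi.
Vertex order: Riga, Sofia, Paris, Seoul, Cairo, Quito, Hanoi. The 6th vertex is Quito.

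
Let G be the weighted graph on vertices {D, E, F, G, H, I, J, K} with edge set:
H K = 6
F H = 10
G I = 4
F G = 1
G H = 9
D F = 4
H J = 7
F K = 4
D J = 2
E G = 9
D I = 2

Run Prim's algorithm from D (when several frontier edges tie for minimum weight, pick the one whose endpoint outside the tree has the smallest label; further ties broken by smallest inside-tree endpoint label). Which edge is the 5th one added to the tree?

F-K

Grow the tree from D using Prim:
Step 1: cheapest edge leaving the tree is D I (2); add I.
Step 2: cheapest edge leaving the tree is D J (2); add J.
Step 3: cheapest edge leaving the tree is D F (4); add F.
Step 4: cheapest edge leaving the tree is F G (1); add G.
Step 5: cheapest edge leaving the tree is F K (4); add K.
Step 6: cheapest edge leaving the tree is H K (6); add H.
Step 7: cheapest edge leaving the tree is E G (9); add E.
The 5th edge added is F K.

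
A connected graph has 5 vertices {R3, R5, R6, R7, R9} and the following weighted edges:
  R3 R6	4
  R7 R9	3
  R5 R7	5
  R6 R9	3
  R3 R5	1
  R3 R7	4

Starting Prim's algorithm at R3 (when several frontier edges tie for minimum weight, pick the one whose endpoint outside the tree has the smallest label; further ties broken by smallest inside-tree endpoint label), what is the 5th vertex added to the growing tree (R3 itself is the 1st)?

R7

Prim's algorithm from R3:
Step 1: cheapest edge leaving the tree is R3 R5 (1); add R5.
Step 2: cheapest edge leaving the tree is R3 R6 (4); add R6.
Step 3: cheapest edge leaving the tree is R6 R9 (3); add R9.
Step 4: cheapest edge leaving the tree is R7 R9 (3); add R7.
Vertex order: R3, R5, R6, R9, R7. The 5th vertex is R7.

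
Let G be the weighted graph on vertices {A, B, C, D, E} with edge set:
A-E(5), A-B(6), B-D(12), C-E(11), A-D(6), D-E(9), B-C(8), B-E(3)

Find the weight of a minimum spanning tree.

22

Prim's algorithm from C:
Step 1: frontier [B-C 8, C-E 11] → take B-C (8); add B.
Step 2: frontier [B-E 3, A-B 6, B-D 12, C-E 11] → take B-E (3); add E.
Step 3: frontier [A-B 6, B-D 12, A-E 5, D-E 9] → take A-E (5); add A.
Step 4: frontier [A-D 6, B-D 12, D-E 9] → take A-D (6); add D.
MST edges: B-C, B-E, A-E, A-D; total weight 8+3+5+6 = 22.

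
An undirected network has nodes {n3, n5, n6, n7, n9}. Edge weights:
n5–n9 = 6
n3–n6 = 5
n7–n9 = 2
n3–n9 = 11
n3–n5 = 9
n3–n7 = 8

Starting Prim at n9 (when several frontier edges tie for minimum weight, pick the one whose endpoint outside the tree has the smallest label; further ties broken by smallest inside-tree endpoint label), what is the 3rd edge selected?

n3-n7

Prim, starting at n9.
Step 1: frontier [n7–n9 2, n5–n9 6, n3–n9 11] → take n7–n9 (2); add n7.
Step 2: frontier [n3–n7 8, n5–n9 6, n3–n9 11] → take n5–n9 (6); add n5.
Step 3: frontier [n3–n5 9, n3–n7 8, n3–n9 11] → take n3–n7 (8); add n3.
Step 4: frontier [n3–n6 5] → take n3–n6 (5); add n6.
The 3rd edge added is n3–n7.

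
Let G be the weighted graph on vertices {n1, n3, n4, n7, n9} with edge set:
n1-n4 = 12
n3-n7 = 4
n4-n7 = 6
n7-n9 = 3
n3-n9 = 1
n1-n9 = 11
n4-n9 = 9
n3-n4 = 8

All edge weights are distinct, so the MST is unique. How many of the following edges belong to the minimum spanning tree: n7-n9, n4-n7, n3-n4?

2

Sort edges by weight, then run Kruskal:
n3-n9 (1): add. Components now {n7} {n1} {n4} {n3,n9}
n7-n9 (3): add. Components now {n3,n7,n9} {n1} {n4}
n3-n7 (4): skip — n7 and n3 already connected.
n4-n7 (6): add. Components now {n3,n4,n7,n9} {n1}
n3-n4 (8): skip — n4 and n3 already connected.
n4-n9 (9): skip — n4 and n9 already connected.
n1-n9 (11): add. Components now {n1,n3,n4,n7,n9}
MST edge set: {n3-n9, n7-n9, n4-n7, n1-n9}.
Of the listed edges, {n7-n9, n4-n7} are in the MST → 2.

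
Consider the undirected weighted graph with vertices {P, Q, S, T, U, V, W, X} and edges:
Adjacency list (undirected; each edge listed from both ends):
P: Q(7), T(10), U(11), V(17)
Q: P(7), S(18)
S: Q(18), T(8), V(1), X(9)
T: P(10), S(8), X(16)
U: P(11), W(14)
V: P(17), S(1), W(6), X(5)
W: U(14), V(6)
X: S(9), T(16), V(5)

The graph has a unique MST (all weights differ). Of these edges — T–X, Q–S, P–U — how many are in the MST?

1

Kruskal: consider edges lightest-first.
S–V (1): add — endpoints in different components.
V–X (5): add — endpoints in different components.
V–W (6): add — endpoints in different components.
P–Q (7): add — endpoints in different components.
S–T (8): add — endpoints in different components.
S–X (9): skip — X and S already connected.
P–T (10): add — endpoints in different components.
P–U (11): add — endpoints in different components.
MST edge set: {S–V, V–X, V–W, P–Q, S–T, P–T, P–U}.
Of the listed edges, {P–U} are in the MST → 1.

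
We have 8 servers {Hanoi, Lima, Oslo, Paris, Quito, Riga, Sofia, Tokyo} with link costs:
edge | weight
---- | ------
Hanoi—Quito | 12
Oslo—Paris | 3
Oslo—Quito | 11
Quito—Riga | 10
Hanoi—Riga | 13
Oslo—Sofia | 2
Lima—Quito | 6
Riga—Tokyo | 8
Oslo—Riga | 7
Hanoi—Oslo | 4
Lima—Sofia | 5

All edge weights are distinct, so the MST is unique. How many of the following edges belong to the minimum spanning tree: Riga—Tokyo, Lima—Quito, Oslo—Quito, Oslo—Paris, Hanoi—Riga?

3

Kruskal: consider edges lightest-first.
Oslo—Sofia (2): add — endpoints in different components.
Oslo—Paris (3): add — endpoints in different components.
Hanoi—Oslo (4): add — endpoints in different components.
Lima—Sofia (5): add — endpoints in different components.
Lima—Quito (6): add — endpoints in different components.
Oslo—Riga (7): add — endpoints in different components.
Riga—Tokyo (8): add — endpoints in different components.
MST edge set: {Oslo—Sofia, Oslo—Paris, Hanoi—Oslo, Lima—Sofia, Lima—Quito, Oslo—Riga, Riga—Tokyo}.
Of the listed edges, {Riga—Tokyo, Lima—Quito, Oslo—Paris} are in the MST → 3.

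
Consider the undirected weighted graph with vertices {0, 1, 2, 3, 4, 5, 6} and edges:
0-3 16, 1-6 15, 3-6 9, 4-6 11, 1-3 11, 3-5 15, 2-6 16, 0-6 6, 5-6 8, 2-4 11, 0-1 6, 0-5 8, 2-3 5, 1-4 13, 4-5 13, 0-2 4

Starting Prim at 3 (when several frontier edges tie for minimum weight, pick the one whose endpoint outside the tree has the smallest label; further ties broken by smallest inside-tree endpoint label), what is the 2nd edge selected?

0-2

Prim's algorithm from 3:
Step 1: cheapest edge leaving the tree is 2-3 (5); add 2.
Step 2: cheapest edge leaving the tree is 0-2 (4); add 0.
Step 3: cheapest edge leaving the tree is 0-1 (6); add 1.
Step 4: cheapest edge leaving the tree is 0-6 (6); add 6.
Step 5: cheapest edge leaving the tree is 0-5 (8); add 5.
Step 6: cheapest edge leaving the tree is 2-4 (11); add 4.
The 2nd edge added is 0-2.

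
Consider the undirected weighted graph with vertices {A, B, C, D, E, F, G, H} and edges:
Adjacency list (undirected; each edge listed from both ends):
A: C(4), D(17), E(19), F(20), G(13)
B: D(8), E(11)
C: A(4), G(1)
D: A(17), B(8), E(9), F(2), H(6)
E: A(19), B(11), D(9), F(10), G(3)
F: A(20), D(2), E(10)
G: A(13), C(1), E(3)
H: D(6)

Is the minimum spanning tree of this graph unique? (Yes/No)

Yes

Kruskal: consider edges lightest-first.
C–G (1): add — endpoints in different components.
D–F (2): add — endpoints in different components.
E–G (3): add — endpoints in different components.
A–C (4): add — endpoints in different components.
D–H (6): add — endpoints in different components.
B–D (8): add — endpoints in different components.
D–E (9): add — endpoints in different components.
Every non-tree edge has weight strictly greater than the heaviest edge on the tree path between its endpoints, so the MST is unique.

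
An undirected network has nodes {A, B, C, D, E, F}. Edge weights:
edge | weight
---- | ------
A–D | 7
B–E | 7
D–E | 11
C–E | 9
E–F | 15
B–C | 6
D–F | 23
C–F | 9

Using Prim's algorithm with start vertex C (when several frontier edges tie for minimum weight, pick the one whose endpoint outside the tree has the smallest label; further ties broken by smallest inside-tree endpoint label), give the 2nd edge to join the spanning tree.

Prim, starting at C.
Step 1: cheapest edge leaving the tree is B–C (6); add B.
Step 2: cheapest edge leaving the tree is B–E (7); add E.
Step 3: cheapest edge leaving the tree is C–F (9); add F.
Step 4: cheapest edge leaving the tree is D–E (11); add D.
Step 5: cheapest edge leaving the tree is A–D (7); add A.
The 2nd edge added is B–E.

B-E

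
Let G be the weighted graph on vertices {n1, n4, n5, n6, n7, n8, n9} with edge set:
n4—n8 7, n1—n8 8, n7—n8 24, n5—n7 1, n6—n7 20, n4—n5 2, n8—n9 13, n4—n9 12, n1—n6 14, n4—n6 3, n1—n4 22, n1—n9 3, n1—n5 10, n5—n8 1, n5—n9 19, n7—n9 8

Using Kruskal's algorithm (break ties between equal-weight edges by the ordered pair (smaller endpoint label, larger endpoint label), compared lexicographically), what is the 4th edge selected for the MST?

n1-n9

Kruskal: consider edges lightest-first.
n5—n7 (1): add. Components now {n5,n7} {n1} {n4} {n6} {n9} {n8}
n5—n8 (1): add. Components now {n5,n7,n8} {n1} {n4} {n6} {n9}
n4—n5 (2): add. Components now {n4,n5,n7,n8} {n1} {n6} {n9}
n1—n9 (3): add. Components now {n4,n5,n7,n8} {n1,n9} {n6}
n4—n6 (3): add. Components now {n4,n5,n6,n7,n8} {n1,n9}
n4—n8 (7): skip — n4 and n8 already connected.
n1—n8 (8): add. Components now {n1,n4,n5,n6,n7,n8,n9}
The 4th edge added is n1—n9.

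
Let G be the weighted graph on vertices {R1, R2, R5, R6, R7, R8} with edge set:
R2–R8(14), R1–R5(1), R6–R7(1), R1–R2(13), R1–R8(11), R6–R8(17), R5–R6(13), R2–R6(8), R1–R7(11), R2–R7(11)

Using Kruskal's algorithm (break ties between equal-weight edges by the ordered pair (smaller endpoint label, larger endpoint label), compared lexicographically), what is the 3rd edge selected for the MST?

Sort edges by weight, then run Kruskal:
R1–R5 (1): add — endpoints in different components.
R6–R7 (1): add — endpoints in different components.
R2–R6 (8): add — endpoints in different components.
R1–R7 (11): add — endpoints in different components.
R1–R8 (11): add — endpoints in different components.
The 3rd edge added is R2–R6.

R2-R6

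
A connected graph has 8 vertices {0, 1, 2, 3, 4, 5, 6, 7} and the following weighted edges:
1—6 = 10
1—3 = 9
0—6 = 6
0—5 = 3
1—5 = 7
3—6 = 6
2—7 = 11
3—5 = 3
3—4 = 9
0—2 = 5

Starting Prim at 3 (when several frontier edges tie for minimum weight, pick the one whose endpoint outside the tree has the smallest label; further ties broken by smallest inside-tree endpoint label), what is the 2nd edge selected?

0-5

Prim's algorithm from 3:
Step 1: frontier [3—5 3, 3—6 6, 1—3 9, 3—4 9] → take 3—5 (3); add 5.
Step 2: frontier [3—6 6, 1—3 9, 3—4 9, 0—5 3, 1—5 7] → take 0—5 (3); add 0.
Step 3: frontier [0—2 5, 0—6 6, 3—6 6, 1—3 9, 3—4 9, 1—5 7] → take 0—2 (5); add 2.
Step 4: frontier [0—6 6, 2—7 11, 3—6 6, 1—3 9, 3—4 9, 1—5 7] → take 0—6 (6); add 6.
Step 5: frontier [2—7 11, 1—3 9, 3—4 9, 1—5 7, 1—6 10] → take 1—5 (7); add 1.
Step 6: frontier [2—7 11, 3—4 9] → take 3—4 (9); add 4.
Step 7: frontier [2—7 11] → take 2—7 (11); add 7.
The 2nd edge added is 0—5.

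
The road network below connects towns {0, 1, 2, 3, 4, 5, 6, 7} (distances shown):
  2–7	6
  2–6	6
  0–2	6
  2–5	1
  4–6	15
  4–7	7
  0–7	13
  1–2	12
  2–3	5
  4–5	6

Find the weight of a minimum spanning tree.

Kruskal's algorithm — process edges by increasing weight (ties by edge label):
2–5 (1): add — endpoints in different components.
2–3 (5): add — endpoints in different components.
0–2 (6): add — endpoints in different components.
2–6 (6): add — endpoints in different components.
2–7 (6): add — endpoints in different components.
4–5 (6): add — endpoints in different components.
4–7 (7): skip — 4 and 7 already connected.
1–2 (12): add — endpoints in different components.
MST edges: 2–5, 2–3, 0–2, 2–6, 2–7, 4–5, 1–2; total weight 1+5+6+6+6+6+12 = 42.

42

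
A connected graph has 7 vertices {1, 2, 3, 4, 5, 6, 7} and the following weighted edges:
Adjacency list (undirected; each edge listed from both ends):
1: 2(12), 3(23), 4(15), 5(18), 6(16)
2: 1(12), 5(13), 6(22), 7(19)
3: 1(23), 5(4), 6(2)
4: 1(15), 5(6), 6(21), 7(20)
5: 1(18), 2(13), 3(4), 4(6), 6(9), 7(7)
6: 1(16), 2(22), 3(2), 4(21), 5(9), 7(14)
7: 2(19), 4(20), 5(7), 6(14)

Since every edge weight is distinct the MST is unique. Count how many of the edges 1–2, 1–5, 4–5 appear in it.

2

Kruskal: consider edges lightest-first.
3–6 (2): add — endpoints in different components.
3–5 (4): add — endpoints in different components.
4–5 (6): add — endpoints in different components.
5–7 (7): add — endpoints in different components.
5–6 (9): skip — 5 and 6 already connected.
1–2 (12): add — endpoints in different components.
2–5 (13): add — endpoints in different components.
MST edge set: {3–6, 3–5, 4–5, 5–7, 1–2, 2–5}.
Of the listed edges, {1–2, 4–5} are in the MST → 2.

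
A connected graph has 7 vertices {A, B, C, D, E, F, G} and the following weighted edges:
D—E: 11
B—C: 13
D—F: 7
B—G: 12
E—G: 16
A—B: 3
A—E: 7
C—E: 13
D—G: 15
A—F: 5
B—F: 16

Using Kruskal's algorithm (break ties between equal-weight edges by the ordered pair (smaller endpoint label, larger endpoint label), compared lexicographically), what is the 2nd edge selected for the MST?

Sort edges by weight, then run Kruskal:
A—B (3): add. Components now {A,B} {C} {D} {E} {F} {G}
A—F (5): add. Components now {A,B,F} {C} {D} {E} {G}
A—E (7): add. Components now {A,B,E,F} {C} {D} {G}
D—F (7): add. Components now {A,B,D,E,F} {C} {G}
D—E (11): skip — D and E already connected.
B—G (12): add. Components now {A,B,D,E,F,G} {C}
B—C (13): add. Components now {A,B,C,D,E,F,G}
The 2nd edge added is A—F.

A-F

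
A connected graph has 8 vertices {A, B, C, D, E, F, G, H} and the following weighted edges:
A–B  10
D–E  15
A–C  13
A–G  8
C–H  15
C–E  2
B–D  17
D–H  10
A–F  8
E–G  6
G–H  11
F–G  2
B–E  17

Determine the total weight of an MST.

Sort edges by weight, then run Kruskal:
C–E (2): add — endpoints in different components.
F–G (2): add — endpoints in different components.
E–G (6): add — endpoints in different components.
A–F (8): add — endpoints in different components.
A–G (8): skip — A and G already connected.
A–B (10): add — endpoints in different components.
D–H (10): add — endpoints in different components.
G–H (11): add — endpoints in different components.
MST edges: C–E, F–G, E–G, A–F, A–B, D–H, G–H; total weight 2+2+6+8+10+10+11 = 49.

49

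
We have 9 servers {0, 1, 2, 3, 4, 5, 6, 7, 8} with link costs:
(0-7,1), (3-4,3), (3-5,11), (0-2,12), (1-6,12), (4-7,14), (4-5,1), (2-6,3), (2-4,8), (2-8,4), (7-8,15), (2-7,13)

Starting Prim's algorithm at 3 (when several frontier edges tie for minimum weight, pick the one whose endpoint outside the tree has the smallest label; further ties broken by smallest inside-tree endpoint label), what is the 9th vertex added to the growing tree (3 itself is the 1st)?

Grow the tree from 3 using Prim:
Step 1: frontier [3-4 3, 3-5 11] → take 3-4 (3); add 4.
Step 2: frontier [3-5 11, 4-5 1, 2-4 8, 4-7 14] → take 4-5 (1); add 5.
Step 3: frontier [2-4 8, 4-7 14] → take 2-4 (8); add 2.
Step 4: frontier [2-6 3, 2-8 4, 0-2 12, 2-7 13, 4-7 14] → take 2-6 (3); add 6.
Step 5: frontier [2-8 4, 0-2 12, 2-7 13, 4-7 14, 1-6 12] → take 2-8 (4); add 8.
Step 6: frontier [0-2 12, 2-7 13, 4-7 14, 1-6 12, 7-8 15] → take 0-2 (12); add 0.
Step 7: frontier [0-7 1, 2-7 13, 4-7 14, 1-6 12, 7-8 15] → take 0-7 (1); add 7.
Step 8: frontier [1-6 12] → take 1-6 (12); add 1.
Vertex order: 3, 4, 5, 2, 6, 8, 0, 7, 1. The 9th vertex is 1.

1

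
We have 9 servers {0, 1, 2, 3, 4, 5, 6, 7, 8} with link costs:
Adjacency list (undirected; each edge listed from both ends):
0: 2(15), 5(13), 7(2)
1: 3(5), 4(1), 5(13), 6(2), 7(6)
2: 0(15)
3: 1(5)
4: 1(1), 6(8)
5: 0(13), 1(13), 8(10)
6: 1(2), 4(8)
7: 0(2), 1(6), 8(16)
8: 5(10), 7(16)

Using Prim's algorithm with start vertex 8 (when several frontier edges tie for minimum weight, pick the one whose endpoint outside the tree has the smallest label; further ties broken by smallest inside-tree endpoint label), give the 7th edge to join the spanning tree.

1-3

Prim's algorithm from 8:
Step 1: cheapest edge leaving the tree is 5 8 (10); add 5.
Step 2: cheapest edge leaving the tree is 0 5 (13); add 0.
Step 3: cheapest edge leaving the tree is 0 7 (2); add 7.
Step 4: cheapest edge leaving the tree is 1 7 (6); add 1.
Step 5: cheapest edge leaving the tree is 1 4 (1); add 4.
Step 6: cheapest edge leaving the tree is 1 6 (2); add 6.
Step 7: cheapest edge leaving the tree is 1 3 (5); add 3.
Step 8: cheapest edge leaving the tree is 0 2 (15); add 2.
The 7th edge added is 1 3.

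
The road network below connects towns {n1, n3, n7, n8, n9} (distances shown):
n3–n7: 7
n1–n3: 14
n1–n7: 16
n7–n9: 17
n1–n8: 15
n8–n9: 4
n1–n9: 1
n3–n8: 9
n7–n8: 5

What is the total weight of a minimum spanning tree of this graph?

17

Kruskal's algorithm — process edges by increasing weight (ties by edge label):
n1–n9 (1): add. Components now {n1,n9} {n3} {n7} {n8}
n8–n9 (4): add. Components now {n1,n8,n9} {n3} {n7}
n7–n8 (5): add. Components now {n1,n7,n8,n9} {n3}
n3–n7 (7): add. Components now {n1,n3,n7,n8,n9}
MST edges: n1–n9, n8–n9, n7–n8, n3–n7; total weight 1+4+5+7 = 17.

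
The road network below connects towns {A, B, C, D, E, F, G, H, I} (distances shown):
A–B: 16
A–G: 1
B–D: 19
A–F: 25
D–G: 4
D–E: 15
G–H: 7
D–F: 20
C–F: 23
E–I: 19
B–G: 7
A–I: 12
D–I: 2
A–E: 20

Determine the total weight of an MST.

Prim, starting at D.
Step 1: cheapest edge leaving the tree is D–I (2); add I.
Step 2: cheapest edge leaving the tree is D–G (4); add G.
Step 3: cheapest edge leaving the tree is A–G (1); add A.
Step 4: cheapest edge leaving the tree is B–G (7); add B.
Step 5: cheapest edge leaving the tree is G–H (7); add H.
Step 6: cheapest edge leaving the tree is D–E (15); add E.
Step 7: cheapest edge leaving the tree is D–F (20); add F.
Step 8: cheapest edge leaving the tree is C–F (23); add C.
MST edges: D–I, D–G, A–G, B–G, G–H, D–E, D–F, C–F; total weight 2+4+1+7+7+15+20+23 = 79.

79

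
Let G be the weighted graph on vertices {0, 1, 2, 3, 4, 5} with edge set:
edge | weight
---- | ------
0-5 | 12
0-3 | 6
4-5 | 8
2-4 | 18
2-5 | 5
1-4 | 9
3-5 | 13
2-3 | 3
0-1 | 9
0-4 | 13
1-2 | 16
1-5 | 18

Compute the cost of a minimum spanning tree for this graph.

Prim, starting at 4.
Step 1: cheapest edge leaving the tree is 4-5 (8); add 5.
Step 2: cheapest edge leaving the tree is 2-5 (5); add 2.
Step 3: cheapest edge leaving the tree is 2-3 (3); add 3.
Step 4: cheapest edge leaving the tree is 0-3 (6); add 0.
Step 5: cheapest edge leaving the tree is 0-1 (9); add 1.
MST edges: 4-5, 2-5, 2-3, 0-3, 0-1; total weight 8+5+3+6+9 = 31.

31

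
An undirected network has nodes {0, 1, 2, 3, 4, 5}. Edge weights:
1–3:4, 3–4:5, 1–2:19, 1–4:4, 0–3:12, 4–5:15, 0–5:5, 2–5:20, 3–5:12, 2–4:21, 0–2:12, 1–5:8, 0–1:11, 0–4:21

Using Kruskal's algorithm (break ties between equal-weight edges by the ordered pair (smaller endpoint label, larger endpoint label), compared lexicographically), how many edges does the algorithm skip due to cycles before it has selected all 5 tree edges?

2

Kruskal: consider edges lightest-first.
1–3 (4): add — endpoints in different components.
1–4 (4): add — endpoints in different components.
0–5 (5): add — endpoints in different components.
3–4 (5): skip — 3 and 4 already connected.
1–5 (8): add — endpoints in different components.
0–1 (11): skip — 0 and 1 already connected.
0–2 (12): add — endpoints in different components.
Edges rejected before the tree was complete: 2.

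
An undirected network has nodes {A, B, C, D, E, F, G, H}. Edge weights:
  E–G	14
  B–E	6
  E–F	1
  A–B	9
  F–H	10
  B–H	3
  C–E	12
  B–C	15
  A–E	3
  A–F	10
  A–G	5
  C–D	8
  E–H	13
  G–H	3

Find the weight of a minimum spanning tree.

35

Prim's algorithm from A:
Step 1: frontier [A–E 3, A–G 5, A–B 9, A–F 10] → take A–E (3); add E.
Step 2: frontier [A–G 5, A–B 9, A–F 10, E–F 1, B–E 6, C–E 12, E–H 13, E–G 14] → take E–F (1); add F.
Step 3: frontier [A–G 5, A–B 9, B–E 6, C–E 12, E–H 13, E–G 14, F–H 10] → take A–G (5); add G.
Step 4: frontier [A–B 9, B–E 6, C–E 12, E–H 13, F–H 10, G–H 3] → take G–H (3); add H.
Step 5: frontier [A–B 9, B–E 6, C–E 12, B–H 3] → take B–H (3); add B.
Step 6: frontier [B–C 15, C–E 12] → take C–E (12); add C.
Step 7: frontier [C–D 8] → take C–D (8); add D.
MST edges: A–E, E–F, A–G, G–H, B–H, C–E, C–D; total weight 3+1+5+3+3+12+8 = 35.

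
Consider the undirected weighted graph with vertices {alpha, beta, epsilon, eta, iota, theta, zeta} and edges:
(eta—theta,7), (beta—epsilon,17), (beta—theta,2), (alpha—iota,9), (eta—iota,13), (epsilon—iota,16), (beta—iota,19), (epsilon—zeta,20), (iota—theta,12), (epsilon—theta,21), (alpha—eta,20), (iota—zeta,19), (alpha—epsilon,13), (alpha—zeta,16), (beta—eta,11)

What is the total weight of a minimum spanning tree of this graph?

59

Prim's algorithm from beta:
Step 1: cheapest edge leaving the tree is beta—theta (2); add theta.
Step 2: cheapest edge leaving the tree is eta—theta (7); add eta.
Step 3: cheapest edge leaving the tree is iota—theta (12); add iota.
Step 4: cheapest edge leaving the tree is alpha—iota (9); add alpha.
Step 5: cheapest edge leaving the tree is alpha—epsilon (13); add epsilon.
Step 6: cheapest edge leaving the tree is alpha—zeta (16); add zeta.
MST edges: beta—theta, eta—theta, iota—theta, alpha—iota, alpha—epsilon, alpha—zeta; total weight 2+7+12+9+13+16 = 59.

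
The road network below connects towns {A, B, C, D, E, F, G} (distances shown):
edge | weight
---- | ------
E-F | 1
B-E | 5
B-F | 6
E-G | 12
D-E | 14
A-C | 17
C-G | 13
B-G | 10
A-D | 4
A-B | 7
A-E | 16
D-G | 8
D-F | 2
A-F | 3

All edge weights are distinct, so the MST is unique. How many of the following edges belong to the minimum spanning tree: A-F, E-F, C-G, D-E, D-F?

4

Kruskal: consider edges lightest-first.
E-F (1): add — endpoints in different components.
D-F (2): add — endpoints in different components.
A-F (3): add — endpoints in different components.
A-D (4): skip — A and D already connected.
B-E (5): add — endpoints in different components.
B-F (6): skip — B and F already connected.
A-B (7): skip — A and B already connected.
D-G (8): add — endpoints in different components.
B-G (10): skip — B and G already connected.
E-G (12): skip — E and G already connected.
C-G (13): add — endpoints in different components.
MST edge set: {E-F, D-F, A-F, B-E, D-G, C-G}.
Of the listed edges, {A-F, E-F, C-G, D-F} are in the MST → 4.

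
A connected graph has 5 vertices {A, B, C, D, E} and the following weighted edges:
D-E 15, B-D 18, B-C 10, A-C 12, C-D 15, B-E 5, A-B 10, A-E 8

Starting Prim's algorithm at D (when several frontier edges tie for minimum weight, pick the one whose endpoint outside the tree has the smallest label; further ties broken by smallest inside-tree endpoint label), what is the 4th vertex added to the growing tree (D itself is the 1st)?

E

Grow the tree from D using Prim:
Step 1: frontier [C-D 15, D-E 15, B-D 18] → take C-D (15); add C.
Step 2: frontier [B-C 10, A-C 12, D-E 15, B-D 18] → take B-C (10); add B.
Step 3: frontier [B-E 5, A-B 10, A-C 12, D-E 15] → take B-E (5); add E.
Step 4: frontier [A-B 10, A-C 12, A-E 8] → take A-E (8); add A.
Vertex order: D, C, B, E, A. The 4th vertex is E.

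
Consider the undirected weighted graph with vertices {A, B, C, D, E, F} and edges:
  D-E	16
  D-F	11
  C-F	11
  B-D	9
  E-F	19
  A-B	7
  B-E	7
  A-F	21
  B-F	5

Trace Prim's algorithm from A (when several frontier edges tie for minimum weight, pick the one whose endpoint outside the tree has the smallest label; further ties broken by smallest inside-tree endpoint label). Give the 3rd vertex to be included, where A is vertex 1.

Grow the tree from A using Prim:
Step 1: cheapest edge leaving the tree is A-B (7); add B.
Step 2: cheapest edge leaving the tree is B-F (5); add F.
Step 3: cheapest edge leaving the tree is B-E (7); add E.
Step 4: cheapest edge leaving the tree is B-D (9); add D.
Step 5: cheapest edge leaving the tree is C-F (11); add C.
Vertex order: A, B, F, E, D, C. The 3rd vertex is F.

F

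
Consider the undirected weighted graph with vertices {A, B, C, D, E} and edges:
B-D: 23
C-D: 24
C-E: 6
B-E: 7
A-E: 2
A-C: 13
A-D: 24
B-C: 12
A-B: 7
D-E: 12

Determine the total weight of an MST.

27

Kruskal's algorithm — process edges by increasing weight (ties by edge label):
A-E (2): add — endpoints in different components.
C-E (6): add — endpoints in different components.
A-B (7): add — endpoints in different components.
B-E (7): skip — B and E already connected.
B-C (12): skip — B and C already connected.
D-E (12): add — endpoints in different components.
MST edges: A-E, C-E, A-B, D-E; total weight 2+6+7+12 = 27.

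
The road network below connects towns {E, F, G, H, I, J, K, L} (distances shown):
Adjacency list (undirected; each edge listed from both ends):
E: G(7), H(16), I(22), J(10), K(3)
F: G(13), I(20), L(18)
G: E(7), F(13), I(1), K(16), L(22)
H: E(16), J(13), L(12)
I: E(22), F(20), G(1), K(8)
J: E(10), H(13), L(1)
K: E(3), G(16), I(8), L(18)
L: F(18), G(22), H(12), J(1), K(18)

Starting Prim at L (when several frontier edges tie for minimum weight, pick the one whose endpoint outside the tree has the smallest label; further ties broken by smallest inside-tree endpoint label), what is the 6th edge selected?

Prim, starting at L.
Step 1: cheapest edge leaving the tree is J L (1); add J.
Step 2: cheapest edge leaving the tree is E J (10); add E.
Step 3: cheapest edge leaving the tree is E K (3); add K.
Step 4: cheapest edge leaving the tree is E G (7); add G.
Step 5: cheapest edge leaving the tree is G I (1); add I.
Step 6: cheapest edge leaving the tree is H L (12); add H.
Step 7: cheapest edge leaving the tree is F G (13); add F.
The 6th edge added is H L.

H-L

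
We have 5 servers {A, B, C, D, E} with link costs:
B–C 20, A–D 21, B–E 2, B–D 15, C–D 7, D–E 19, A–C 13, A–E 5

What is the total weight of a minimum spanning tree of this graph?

27

Prim's algorithm from B:
Step 1: frontier [B–E 2, B–D 15, B–C 20] → take B–E (2); add E.
Step 2: frontier [B–D 15, B–C 20, A–E 5, D–E 19] → take A–E (5); add A.
Step 3: frontier [A–C 13, A–D 21, B–D 15, B–C 20, D–E 19] → take A–C (13); add C.
Step 4: frontier [A–D 21, B–D 15, C–D 7, D–E 19] → take C–D (7); add D.
MST edges: B–E, A–E, A–C, C–D; total weight 2+5+13+7 = 27.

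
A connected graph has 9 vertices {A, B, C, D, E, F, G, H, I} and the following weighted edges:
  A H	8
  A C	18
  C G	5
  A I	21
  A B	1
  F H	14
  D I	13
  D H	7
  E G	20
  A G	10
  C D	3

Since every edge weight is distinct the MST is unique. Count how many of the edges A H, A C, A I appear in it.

1

Kruskal's algorithm — process edges by increasing weight (ties by edge label):
A B (1): add — endpoints in different components.
C D (3): add — endpoints in different components.
C G (5): add — endpoints in different components.
D H (7): add — endpoints in different components.
A H (8): add — endpoints in different components.
A G (10): skip — A and G already connected.
D I (13): add — endpoints in different components.
F H (14): add — endpoints in different components.
A C (18): skip — A and C already connected.
E G (20): add — endpoints in different components.
MST edge set: {A B, C D, C G, D H, A H, D I, F H, E G}.
Of the listed edges, {A H} are in the MST → 1.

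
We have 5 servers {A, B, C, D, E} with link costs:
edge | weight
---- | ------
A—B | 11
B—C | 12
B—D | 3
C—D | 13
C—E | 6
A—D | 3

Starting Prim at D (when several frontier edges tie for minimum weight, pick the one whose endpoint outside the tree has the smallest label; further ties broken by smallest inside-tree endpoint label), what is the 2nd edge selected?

Prim, starting at D.
Step 1: frontier [A—D 3, B—D 3, C—D 13] → take A—D (3); add A.
Step 2: frontier [A—B 11, B—D 3, C—D 13] → take B—D (3); add B.
Step 3: frontier [B—C 12, C—D 13] → take B—C (12); add C.
Step 4: frontier [C—E 6] → take C—E (6); add E.
The 2nd edge added is B—D.

B-D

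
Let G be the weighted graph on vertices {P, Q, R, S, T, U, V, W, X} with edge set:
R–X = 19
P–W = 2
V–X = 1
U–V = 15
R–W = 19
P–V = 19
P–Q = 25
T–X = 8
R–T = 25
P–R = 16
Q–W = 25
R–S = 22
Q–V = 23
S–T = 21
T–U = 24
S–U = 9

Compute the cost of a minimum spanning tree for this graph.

93

Sort edges by weight, then run Kruskal:
V–X (1): add — endpoints in different components.
P–W (2): add — endpoints in different components.
T–X (8): add — endpoints in different components.
S–U (9): add — endpoints in different components.
U–V (15): add — endpoints in different components.
P–R (16): add — endpoints in different components.
P–V (19): add — endpoints in different components.
R–W (19): skip — W and R already connected.
R–X (19): skip — X and R already connected.
S–T (21): skip — S and T already connected.
R–S (22): skip — S and R already connected.
Q–V (23): add — endpoints in different components.
MST edges: V–X, P–W, T–X, S–U, U–V, P–R, P–V, Q–V; total weight 1+2+8+9+15+16+19+23 = 93.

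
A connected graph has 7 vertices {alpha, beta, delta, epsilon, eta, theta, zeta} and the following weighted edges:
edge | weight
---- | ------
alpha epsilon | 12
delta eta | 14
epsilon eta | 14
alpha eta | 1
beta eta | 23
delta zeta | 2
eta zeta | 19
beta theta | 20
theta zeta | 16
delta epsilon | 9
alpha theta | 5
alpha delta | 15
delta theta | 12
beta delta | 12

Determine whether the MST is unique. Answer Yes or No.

No

Kruskal's algorithm — process edges by increasing weight (ties by edge label):
alpha eta (1): add. Components now {zeta} {alpha,eta} {delta} {theta} {beta} {epsilon}
delta zeta (2): add. Components now {delta,zeta} {alpha,eta} {theta} {beta} {epsilon}
alpha theta (5): add. Components now {delta,zeta} {alpha,eta,theta} {beta} {epsilon}
delta epsilon (9): add. Components now {delta,epsilon,zeta} {alpha,eta,theta} {beta}
alpha epsilon (12): add. Components now {alpha,delta,epsilon,eta,theta,zeta} {beta}
beta delta (12): add. Components now {alpha,beta,delta,epsilon,eta,theta,zeta}
Non-tree edge delta theta has weight 12, equal to the heaviest edge on its tree cycle — swapping gives another MST of the same weight. Not unique.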